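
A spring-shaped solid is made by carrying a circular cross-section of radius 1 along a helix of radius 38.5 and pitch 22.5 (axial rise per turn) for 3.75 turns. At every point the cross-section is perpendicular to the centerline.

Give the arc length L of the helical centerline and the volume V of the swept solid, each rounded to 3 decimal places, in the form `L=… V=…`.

2πR = 2π·38.5 = 241.902634
per-turn = √(241.902634² + 22.5²) = √(58516.8845 + 506.25) = √59023.1345 = 242.946773
L = 3.75 × 242.946773 = 911.050399
V = π·1² × L = 3.141593 × 911.050399 = 2862.149239

L=911.050 V=2862.149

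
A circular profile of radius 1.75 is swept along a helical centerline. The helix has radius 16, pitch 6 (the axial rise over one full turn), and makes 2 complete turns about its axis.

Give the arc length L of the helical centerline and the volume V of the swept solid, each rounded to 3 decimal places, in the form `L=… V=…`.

2πR = 2π·16 = 100.530965
per-turn = √(100.530965² + 6²) = √(10106.4749 + 36) = √10142.4749 = 100.709855
L = 2 × 100.709855 = 201.419710
V = π·1.75² × L = 9.621128 × 201.419710 = 1937.884712

L=201.420 V=1937.885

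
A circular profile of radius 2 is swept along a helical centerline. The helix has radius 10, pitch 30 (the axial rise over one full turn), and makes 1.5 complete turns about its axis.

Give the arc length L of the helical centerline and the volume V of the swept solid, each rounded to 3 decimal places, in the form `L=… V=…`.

2πR = 2π·10 = 62.831853
per-turn = √(62.831853² + 30²) = √(3947.8418 + 900) = √4847.8418 = 69.626444
L = 1.5 × 69.626444 = 104.439667
V = π·2² × L = 12.566371 × 104.439667 = 1312.427557

L=104.440 V=1312.428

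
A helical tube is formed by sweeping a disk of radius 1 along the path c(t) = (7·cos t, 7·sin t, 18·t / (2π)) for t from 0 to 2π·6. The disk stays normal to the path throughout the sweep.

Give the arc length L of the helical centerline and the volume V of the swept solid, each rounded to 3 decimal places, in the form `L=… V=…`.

2πR = 2π·7 = 43.982297
per-turn = √(43.982297² + 18²) = √(1934.4425 + 324) = √2258.4425 = 47.523073
L = 6 × 47.523073 = 285.138438
V = π·1² × L = 3.141593 × 285.138438 = 895.788821

L=285.138 V=895.789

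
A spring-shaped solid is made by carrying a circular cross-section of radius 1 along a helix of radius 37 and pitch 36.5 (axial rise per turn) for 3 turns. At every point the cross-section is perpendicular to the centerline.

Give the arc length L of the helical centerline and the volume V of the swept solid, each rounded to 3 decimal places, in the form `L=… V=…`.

L=705.977 V=2217.893

2πR = 2π·37 = 232.477856
per-turn = √(232.477856² + 36.5²) = √(54045.9537 + 1332.25) = √55378.2037 = 235.325740
L = 3 × 235.325740 = 705.977219
V = π·1² × L = 3.141593 × 705.977219 = 2217.892844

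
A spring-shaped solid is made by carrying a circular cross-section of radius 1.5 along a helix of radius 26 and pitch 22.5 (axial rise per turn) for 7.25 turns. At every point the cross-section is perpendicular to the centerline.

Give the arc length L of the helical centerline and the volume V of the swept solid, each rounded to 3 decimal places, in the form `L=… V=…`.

L=1195.561 V=8450.925

2πR = 2π·26 = 163.362818
per-turn = √(163.362818² + 22.5²) = √(26687.4103 + 506.25) = √27193.6603 = 164.905004
L = 7.25 × 164.905004 = 1195.561278
V = π·1.5² × L = 7.068583 × 1195.561278 = 8450.924688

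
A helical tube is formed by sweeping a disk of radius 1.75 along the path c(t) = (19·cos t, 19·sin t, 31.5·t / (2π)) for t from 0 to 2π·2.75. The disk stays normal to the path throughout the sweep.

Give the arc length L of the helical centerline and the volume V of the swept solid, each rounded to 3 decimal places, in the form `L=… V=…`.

L=339.533 V=3266.687

2πR = 2π·19 = 119.380521
per-turn = √(119.380521² + 31.5²) = √(14251.7088 + 992.25) = √15243.9588 = 123.466428
L = 2.75 × 123.466428 = 339.532676
V = π·1.75² × L = 9.621128 × 339.532676 = 3266.687167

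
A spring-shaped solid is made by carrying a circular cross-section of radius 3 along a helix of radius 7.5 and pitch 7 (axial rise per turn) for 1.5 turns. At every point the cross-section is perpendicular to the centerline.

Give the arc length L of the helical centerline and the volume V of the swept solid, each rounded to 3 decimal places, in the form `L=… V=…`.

2πR = 2π·7.5 = 47.123890
per-turn = √(47.123890² + 7²) = √(2220.6610 + 49) = √2269.6610 = 47.640959
L = 1.5 × 47.640959 = 71.461439
V = π·3² × L = 28.274334 × 71.461439 = 2020.524579

L=71.461 V=2020.525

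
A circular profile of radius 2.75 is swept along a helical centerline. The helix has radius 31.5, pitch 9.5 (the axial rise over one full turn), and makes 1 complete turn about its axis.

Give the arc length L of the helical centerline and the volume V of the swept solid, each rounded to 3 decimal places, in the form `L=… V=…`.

2πR = 2π·31.5 = 197.920337
per-turn = √(197.920337² + 9.5²) = √(39172.4599 + 90.25) = √39262.7099 = 198.148202
L = 1 × 198.148202 = 198.148202
V = π·2.75² × L = 23.758294 × 198.148202 = 4707.663321

L=198.148 V=4707.663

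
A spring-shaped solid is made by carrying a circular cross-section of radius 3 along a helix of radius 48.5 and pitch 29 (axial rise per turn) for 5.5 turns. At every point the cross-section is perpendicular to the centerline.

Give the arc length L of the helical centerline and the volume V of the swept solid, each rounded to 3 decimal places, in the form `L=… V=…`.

2πR = 2π·48.5 = 304.734487
per-turn = √(304.734487² + 29²) = √(92863.1078 + 841) = √93704.1078 = 306.111267
L = 5.5 × 306.111267 = 1683.611969
V = π·3² × L = 28.274334 × 1683.611969 = 47603.006932

L=1683.612 V=47603.007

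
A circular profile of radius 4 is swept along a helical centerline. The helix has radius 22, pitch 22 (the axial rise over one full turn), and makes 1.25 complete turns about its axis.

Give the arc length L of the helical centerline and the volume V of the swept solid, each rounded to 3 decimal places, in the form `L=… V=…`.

2πR = 2π·22 = 138.230077
per-turn = √(138.230077² + 22²) = √(19107.5541 + 484) = √19591.5541 = 139.969833
L = 1.25 × 139.969833 = 174.962291
V = π·4² × L = 50.265482 × 174.962291 = 8794.563975

L=174.962 V=8794.564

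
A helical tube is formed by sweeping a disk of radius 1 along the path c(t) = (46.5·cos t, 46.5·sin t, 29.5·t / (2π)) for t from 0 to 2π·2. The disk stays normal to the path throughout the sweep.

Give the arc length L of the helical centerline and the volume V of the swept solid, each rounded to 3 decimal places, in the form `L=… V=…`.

L=587.307 V=1845.080

2πR = 2π·46.5 = 292.168117
per-turn = √(292.168117² + 29.5²) = √(85362.2085 + 870.25) = √86232.4585 = 293.653637
L = 2 × 293.653637 = 587.307274
V = π·1² × L = 3.141593 × 587.307274 = 1845.080217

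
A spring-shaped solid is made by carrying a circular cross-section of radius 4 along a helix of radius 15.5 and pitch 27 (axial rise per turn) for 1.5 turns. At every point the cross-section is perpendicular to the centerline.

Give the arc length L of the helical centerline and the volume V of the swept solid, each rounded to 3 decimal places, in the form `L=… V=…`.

2πR = 2π·15.5 = 97.389372
per-turn = √(97.389372² + 27²) = √(9484.6898 + 729) = √10213.6898 = 101.062801
L = 1.5 × 101.062801 = 151.594202
V = π·4² × L = 50.265482 × 151.594202 = 7619.955707

L=151.594 V=7619.956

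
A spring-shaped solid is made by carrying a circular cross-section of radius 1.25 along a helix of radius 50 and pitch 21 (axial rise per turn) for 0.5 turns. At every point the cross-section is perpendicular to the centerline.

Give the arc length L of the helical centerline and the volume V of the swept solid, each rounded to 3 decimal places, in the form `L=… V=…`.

L=157.430 V=772.784

2πR = 2π·50 = 314.159265
per-turn = √(314.159265² + 21²) = √(98696.0440 + 441) = √99137.0440 = 314.860356
L = 0.5 × 314.860356 = 157.430178
V = π·1.25² × L = 4.908739 × 157.430178 = 772.783580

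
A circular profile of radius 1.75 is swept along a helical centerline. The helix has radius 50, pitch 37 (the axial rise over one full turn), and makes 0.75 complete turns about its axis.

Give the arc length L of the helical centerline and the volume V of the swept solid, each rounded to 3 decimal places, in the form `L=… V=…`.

2πR = 2π·50 = 314.159265
per-turn = √(314.159265² + 37²) = √(98696.0440 + 1369) = √100065.0440 = 316.330593
L = 0.75 × 316.330593 = 237.247945
V = π·1.75² × L = 9.621128 × 237.247945 = 2282.592725

L=237.248 V=2282.593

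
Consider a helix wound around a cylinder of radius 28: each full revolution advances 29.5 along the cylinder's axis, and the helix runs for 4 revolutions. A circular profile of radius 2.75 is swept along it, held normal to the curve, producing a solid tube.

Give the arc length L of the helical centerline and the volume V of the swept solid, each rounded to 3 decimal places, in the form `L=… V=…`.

L=713.541 V=16952.526

2πR = 2π·28 = 175.929189
per-turn = √(175.929189² + 29.5²) = √(30951.0794 + 870.25) = √31821.3294 = 178.385340
L = 4 × 178.385340 = 713.541359
V = π·2.75² × L = 23.758294 × 713.541359 = 16952.525695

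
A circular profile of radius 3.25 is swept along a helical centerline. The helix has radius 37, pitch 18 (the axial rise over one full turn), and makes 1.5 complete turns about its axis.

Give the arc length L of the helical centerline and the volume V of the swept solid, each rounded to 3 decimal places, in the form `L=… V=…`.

2πR = 2π·37 = 232.477856
per-turn = √(232.477856² + 18²) = √(54045.9537 + 324) = √54369.9537 = 233.173656
L = 1.5 × 233.173656 = 349.760484
V = π·3.25² × L = 33.183072 × 349.760484 = 11606.127448

L=349.760 V=11606.127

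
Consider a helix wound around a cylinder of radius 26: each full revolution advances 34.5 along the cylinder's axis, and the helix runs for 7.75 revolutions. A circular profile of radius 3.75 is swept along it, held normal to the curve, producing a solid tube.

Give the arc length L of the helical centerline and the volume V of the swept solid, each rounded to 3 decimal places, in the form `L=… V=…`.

2πR = 2π·26 = 163.362818
per-turn = √(163.362818² + 34.5²) = √(26687.4103 + 1190.25) = √27877.6603 = 166.966045
L = 7.75 × 166.966045 = 1293.986851
V = π·3.75² × L = 44.178647 × 1293.986851 = 57166.587934

L=1293.987 V=57166.588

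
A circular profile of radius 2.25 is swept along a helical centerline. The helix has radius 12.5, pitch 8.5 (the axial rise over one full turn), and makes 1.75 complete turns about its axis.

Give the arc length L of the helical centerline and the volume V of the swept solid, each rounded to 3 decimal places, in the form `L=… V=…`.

L=138.247 V=2198.728

2πR = 2π·12.5 = 78.539816
per-turn = √(78.539816² + 8.5²) = √(6168.5028 + 72.25) = √6240.7528 = 78.998435
L = 1.75 × 78.998435 = 138.247261
V = π·2.25² × L = 15.904313 × 138.247261 = 2198.727691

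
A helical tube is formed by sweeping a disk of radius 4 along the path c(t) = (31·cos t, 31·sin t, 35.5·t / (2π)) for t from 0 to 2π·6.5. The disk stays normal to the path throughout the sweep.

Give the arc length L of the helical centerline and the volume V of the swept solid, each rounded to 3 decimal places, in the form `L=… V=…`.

L=1286.918 V=64687.558

2πR = 2π·31 = 194.778745
per-turn = √(194.778745² + 35.5²) = √(37938.7593 + 1260.25) = √39199.0093 = 197.987397
L = 6.5 × 197.987397 = 1286.918080
V = π·4² × L = 50.265482 × 1286.918080 = 64687.558156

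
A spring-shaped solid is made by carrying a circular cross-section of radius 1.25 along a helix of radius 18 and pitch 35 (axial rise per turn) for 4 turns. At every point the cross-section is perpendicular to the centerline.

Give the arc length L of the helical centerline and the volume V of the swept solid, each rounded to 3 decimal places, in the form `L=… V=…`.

2πR = 2π·18 = 113.097336
per-turn = √(113.097336² + 35²) = √(12791.0073 + 1225) = √14016.0073 = 118.389220
L = 4 × 118.389220 = 473.556878
V = π·1.25² × L = 4.908739 × 473.556878 = 2324.566890

L=473.557 V=2324.567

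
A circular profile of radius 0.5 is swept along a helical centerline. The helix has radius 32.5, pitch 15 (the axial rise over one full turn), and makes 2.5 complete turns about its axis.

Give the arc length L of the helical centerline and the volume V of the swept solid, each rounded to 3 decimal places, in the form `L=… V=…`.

2πR = 2π·32.5 = 204.203522
per-turn = √(204.203522² + 15²) = √(41699.0786 + 225) = √41924.0786 = 204.753702
L = 2.5 × 204.753702 = 511.884256
V = π·0.5² × L = 0.785398 × 511.884256 = 402.032954

L=511.884 V=402.033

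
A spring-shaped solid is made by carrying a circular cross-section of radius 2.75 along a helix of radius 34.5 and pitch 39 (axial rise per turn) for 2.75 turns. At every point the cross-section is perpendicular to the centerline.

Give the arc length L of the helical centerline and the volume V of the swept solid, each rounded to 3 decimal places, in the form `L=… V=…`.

L=605.688 V=14390.120

2πR = 2π·34.5 = 216.769893
per-turn = √(216.769893² + 39²) = √(46989.1866 + 1521) = √48510.1866 = 220.250282
L = 2.75 × 220.250282 = 605.688274
V = π·2.75² × L = 23.758294 × 605.688274 = 14390.120365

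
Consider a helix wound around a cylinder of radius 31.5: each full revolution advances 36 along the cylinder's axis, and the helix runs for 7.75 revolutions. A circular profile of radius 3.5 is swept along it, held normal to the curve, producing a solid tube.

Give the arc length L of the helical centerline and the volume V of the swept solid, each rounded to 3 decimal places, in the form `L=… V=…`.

L=1559.050 V=59999.275

2πR = 2π·31.5 = 197.920337
per-turn = √(197.920337² + 36²) = √(39172.4599 + 1296) = √40468.4599 = 201.167741
L = 7.75 × 201.167741 = 1559.049990
V = π·3.5² × L = 38.484510 × 1559.049990 = 59999.274935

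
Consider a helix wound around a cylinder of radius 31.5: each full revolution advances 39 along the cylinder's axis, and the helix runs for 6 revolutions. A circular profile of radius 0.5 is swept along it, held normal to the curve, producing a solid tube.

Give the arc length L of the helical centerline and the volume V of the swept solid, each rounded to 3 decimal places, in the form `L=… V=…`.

2πR = 2π·31.5 = 197.920337
per-turn = √(197.920337² + 39²) = √(39172.4599 + 1521) = √40693.4599 = 201.726200
L = 6 × 201.726200 = 1210.357202
V = π·0.5² × L = 0.785398 × 1210.357202 = 950.612323

L=1210.357 V=950.612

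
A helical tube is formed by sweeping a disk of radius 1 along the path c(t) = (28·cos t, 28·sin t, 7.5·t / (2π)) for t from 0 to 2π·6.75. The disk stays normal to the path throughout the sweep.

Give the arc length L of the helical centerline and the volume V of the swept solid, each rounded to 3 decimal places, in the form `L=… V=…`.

2πR = 2π·28 = 175.929189
per-turn = √(175.929189² + 7.5²) = √(30951.0794 + 56.25) = √31007.3294 = 176.088981
L = 6.75 × 176.088981 = 1188.600625
V = π·1² × L = 3.141593 × 1188.600625 = 3734.098992

L=1188.601 V=3734.099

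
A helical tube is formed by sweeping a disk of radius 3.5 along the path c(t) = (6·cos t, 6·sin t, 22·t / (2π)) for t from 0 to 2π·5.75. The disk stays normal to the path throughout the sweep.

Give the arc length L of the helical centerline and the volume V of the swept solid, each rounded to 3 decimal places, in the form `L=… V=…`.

L=250.981 V=9658.879

2πR = 2π·6 = 37.699112
per-turn = √(37.699112² + 22²) = √(1421.2230 + 484) = √1905.2230 = 43.648861
L = 5.75 × 43.648861 = 250.980949
V = π·3.5² × L = 38.484510 × 250.980949 = 9658.878827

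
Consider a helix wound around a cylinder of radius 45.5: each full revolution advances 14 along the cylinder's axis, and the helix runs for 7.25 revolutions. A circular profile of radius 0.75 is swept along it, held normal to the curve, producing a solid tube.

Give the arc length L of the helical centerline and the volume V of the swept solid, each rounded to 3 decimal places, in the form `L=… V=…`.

L=2075.150 V=3667.092

2πR = 2π·45.5 = 285.884931
per-turn = √(285.884931² + 14²) = √(81730.1940 + 196) = √81926.1940 = 286.227521
L = 7.25 × 286.227521 = 2075.149531
V = π·0.75² × L = 1.767146 × 2075.149531 = 3667.091918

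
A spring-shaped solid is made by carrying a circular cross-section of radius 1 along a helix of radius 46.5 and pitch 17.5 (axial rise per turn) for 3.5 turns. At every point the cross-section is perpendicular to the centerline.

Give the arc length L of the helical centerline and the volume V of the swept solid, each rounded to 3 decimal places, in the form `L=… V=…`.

L=1024.421 V=3218.314

2πR = 2π·46.5 = 292.168117
per-turn = √(292.168117² + 17.5²) = √(85362.2085 + 306.25) = √85668.4585 = 292.691746
L = 3.5 × 292.691746 = 1024.421113
V = π·1² × L = 3.141593 × 1024.421113 = 3218.313842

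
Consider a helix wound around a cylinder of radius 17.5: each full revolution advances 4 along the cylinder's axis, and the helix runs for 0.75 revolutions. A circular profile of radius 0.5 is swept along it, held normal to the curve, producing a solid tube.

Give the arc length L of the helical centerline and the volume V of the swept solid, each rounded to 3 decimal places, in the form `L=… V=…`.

2πR = 2π·17.5 = 109.955743
per-turn = √(109.955743² + 4²) = √(12090.2654 + 16) = √12106.2654 = 110.028475
L = 0.75 × 110.028475 = 82.521357
V = π·0.5² × L = 0.785398 × 82.521357 = 64.812122

L=82.521 V=64.812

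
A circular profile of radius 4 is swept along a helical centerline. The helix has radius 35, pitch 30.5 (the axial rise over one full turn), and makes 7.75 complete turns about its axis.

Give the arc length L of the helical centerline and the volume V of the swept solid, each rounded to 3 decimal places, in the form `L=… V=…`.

L=1720.628 V=86488.177

2πR = 2π·35 = 219.911486
per-turn = √(219.911486² + 30.5²) = √(48361.0616 + 930.25) = √49291.3116 = 222.016467
L = 7.75 × 222.016467 = 1720.627618
V = π·4² × L = 50.265482 × 1720.627618 = 86488.177364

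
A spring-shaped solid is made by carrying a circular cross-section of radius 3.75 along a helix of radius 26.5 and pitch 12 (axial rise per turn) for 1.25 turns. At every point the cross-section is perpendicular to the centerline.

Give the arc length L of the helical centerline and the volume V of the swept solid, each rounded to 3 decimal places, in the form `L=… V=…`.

L=208.670 V=9218.773

2πR = 2π·26.5 = 166.504411
per-turn = √(166.504411² + 12²) = √(27723.7188 + 144) = √27867.7188 = 166.936272
L = 1.25 × 166.936272 = 208.670339
V = π·3.75² × L = 44.178647 × 208.670339 = 9218.773202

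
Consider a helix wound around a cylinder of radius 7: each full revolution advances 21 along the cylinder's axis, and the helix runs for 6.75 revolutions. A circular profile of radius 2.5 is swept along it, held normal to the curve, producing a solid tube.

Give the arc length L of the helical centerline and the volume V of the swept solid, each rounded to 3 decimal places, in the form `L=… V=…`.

2πR = 2π·7 = 43.982297
per-turn = √(43.982297² + 21²) = √(1934.4425 + 441) = √2375.4425 = 48.738511
L = 6.75 × 48.738511 = 328.984950
V = π·2.5² × L = 19.634954 × 328.984950 = 6459.604384

L=328.985 V=6459.604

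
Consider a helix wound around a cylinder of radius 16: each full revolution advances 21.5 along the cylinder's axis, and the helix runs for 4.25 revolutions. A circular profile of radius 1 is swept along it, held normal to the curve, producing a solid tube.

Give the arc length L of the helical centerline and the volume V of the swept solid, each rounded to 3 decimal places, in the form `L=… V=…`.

2πR = 2π·16 = 100.530965
per-turn = √(100.530965² + 21.5²) = √(10106.4749 + 462.25) = √10568.7249 = 102.804304
L = 4.25 × 102.804304 = 436.918292
V = π·1² × L = 3.141593 × 436.918292 = 1372.619295

L=436.918 V=1372.619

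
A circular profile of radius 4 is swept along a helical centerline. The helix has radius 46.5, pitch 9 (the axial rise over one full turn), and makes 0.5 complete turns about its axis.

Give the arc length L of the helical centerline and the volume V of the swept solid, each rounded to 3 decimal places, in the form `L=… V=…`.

L=146.153 V=7346.469

2πR = 2π·46.5 = 292.168117
per-turn = √(292.168117² + 9²) = √(85362.2085 + 81) = √85443.2085 = 292.306703
L = 0.5 × 292.306703 = 146.153351
V = π·4² × L = 50.265482 × 146.153351 = 7346.468719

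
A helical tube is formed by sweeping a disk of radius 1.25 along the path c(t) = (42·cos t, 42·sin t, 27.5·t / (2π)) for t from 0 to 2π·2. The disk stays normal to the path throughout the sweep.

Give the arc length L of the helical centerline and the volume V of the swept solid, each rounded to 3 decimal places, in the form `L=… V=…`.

2πR = 2π·42 = 263.893783
per-turn = √(263.893783² + 27.5²) = √(69639.9287 + 756.25) = √70396.1787 = 265.322782
L = 2 × 265.322782 = 530.645564
V = π·1.25² × L = 4.908739 × 530.645564 = 2604.800321

L=530.646 V=2604.800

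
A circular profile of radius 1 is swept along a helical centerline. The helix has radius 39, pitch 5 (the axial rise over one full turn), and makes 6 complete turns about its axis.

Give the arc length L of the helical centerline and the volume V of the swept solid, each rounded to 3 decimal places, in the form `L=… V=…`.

2πR = 2π·39 = 245.044227
per-turn = √(245.044227² + 5²) = √(60046.6732 + 25) = √60071.6732 = 245.095233
L = 6 × 245.095233 = 1470.571397
V = π·1² × L = 3.141593 × 1470.571397 = 4619.936298

L=1470.571 V=4619.936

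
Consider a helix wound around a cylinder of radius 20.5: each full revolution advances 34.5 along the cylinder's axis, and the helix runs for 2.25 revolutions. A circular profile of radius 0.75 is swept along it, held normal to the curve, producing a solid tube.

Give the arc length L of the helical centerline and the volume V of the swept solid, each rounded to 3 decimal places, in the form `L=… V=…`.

L=300.028 V=530.193

2πR = 2π·20.5 = 128.805299
per-turn = √(128.805299² + 34.5²) = √(16590.8050 + 1190.25) = √17781.0550 = 133.345622
L = 2.25 × 133.345622 = 300.027650
V = π·0.75² × L = 1.767146 × 300.027650 = 530.192622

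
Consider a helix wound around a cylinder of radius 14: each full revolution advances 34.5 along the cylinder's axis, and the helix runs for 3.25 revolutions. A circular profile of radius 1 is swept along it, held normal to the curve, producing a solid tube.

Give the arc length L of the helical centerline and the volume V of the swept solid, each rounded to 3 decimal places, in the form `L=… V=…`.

L=307.087 V=964.741

2πR = 2π·14 = 87.964594
per-turn = √(87.964594² + 34.5²) = √(7737.7699 + 1190.25) = √8928.0199 = 94.488200
L = 3.25 × 94.488200 = 307.086648
V = π·1² × L = 3.141593 × 307.086648 = 964.741159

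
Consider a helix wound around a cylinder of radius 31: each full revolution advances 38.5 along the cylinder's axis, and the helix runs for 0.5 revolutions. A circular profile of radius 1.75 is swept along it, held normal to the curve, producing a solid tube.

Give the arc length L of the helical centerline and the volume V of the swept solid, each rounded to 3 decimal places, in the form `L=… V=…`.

L=99.274 V=955.124

2πR = 2π·31 = 194.778745
per-turn = √(194.778745² + 38.5²) = √(37938.7593 + 1482.25) = √39421.0093 = 198.547247
L = 0.5 × 198.547247 = 99.273624
V = π·1.75² × L = 9.621128 × 99.273624 = 955.124190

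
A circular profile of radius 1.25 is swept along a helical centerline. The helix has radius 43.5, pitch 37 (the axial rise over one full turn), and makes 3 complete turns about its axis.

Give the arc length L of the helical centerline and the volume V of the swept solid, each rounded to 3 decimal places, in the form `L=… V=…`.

L=827.435 V=4061.661

2πR = 2π·43.5 = 273.318561
per-turn = √(273.318561² + 37²) = √(74703.0357 + 1369) = √76072.0357 = 275.811595
L = 3 × 275.811595 = 827.434784
V = π·1.25² × L = 4.908739 × 827.434784 = 4061.660997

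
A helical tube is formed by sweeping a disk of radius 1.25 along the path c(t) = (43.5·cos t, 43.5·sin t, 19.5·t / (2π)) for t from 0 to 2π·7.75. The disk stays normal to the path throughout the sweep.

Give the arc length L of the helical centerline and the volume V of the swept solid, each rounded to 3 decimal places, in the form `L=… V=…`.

2πR = 2π·43.5 = 273.318561
per-turn = √(273.318561² + 19.5²) = √(74703.0357 + 380.25) = √75083.2857 = 274.013295
L = 7.75 × 274.013295 = 2123.603034
V = π·1.25² × L = 4.908739 × 2123.603034 = 10424.212019

L=2123.603 V=10424.212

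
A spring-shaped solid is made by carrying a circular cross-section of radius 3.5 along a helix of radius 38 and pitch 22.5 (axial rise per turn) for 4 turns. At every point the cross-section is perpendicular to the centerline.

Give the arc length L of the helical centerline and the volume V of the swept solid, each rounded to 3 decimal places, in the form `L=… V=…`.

L=959.275 V=36917.245

2πR = 2π·38 = 238.761042
per-turn = √(238.761042² + 22.5²) = √(57006.8350 + 506.25) = √57513.0850 = 239.818859
L = 4 × 239.818859 = 959.275435
V = π·3.5² × L = 38.484510 × 959.275435 = 36917.245080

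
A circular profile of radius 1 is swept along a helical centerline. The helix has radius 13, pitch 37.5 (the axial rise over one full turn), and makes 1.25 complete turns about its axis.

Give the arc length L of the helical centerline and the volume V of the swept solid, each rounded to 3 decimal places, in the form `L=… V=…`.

L=112.348 V=352.951

2πR = 2π·13 = 81.681409
per-turn = √(81.681409² + 37.5²) = √(6671.8526 + 1406.25) = √8078.1026 = 89.878265
L = 1.25 × 89.878265 = 112.347832
V = π·1² × L = 3.141593 × 112.347832 = 352.951123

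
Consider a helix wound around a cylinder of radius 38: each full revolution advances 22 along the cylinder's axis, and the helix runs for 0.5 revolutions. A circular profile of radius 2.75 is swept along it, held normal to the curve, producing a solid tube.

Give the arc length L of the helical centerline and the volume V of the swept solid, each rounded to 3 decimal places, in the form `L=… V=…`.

L=119.886 V=2848.292

2πR = 2π·38 = 238.761042
per-turn = √(238.761042² + 22²) = √(57006.8350 + 484) = √57490.8350 = 239.772465
L = 0.5 × 239.772465 = 119.886233
V = π·2.75² × L = 23.758294 × 119.886233 = 2848.292413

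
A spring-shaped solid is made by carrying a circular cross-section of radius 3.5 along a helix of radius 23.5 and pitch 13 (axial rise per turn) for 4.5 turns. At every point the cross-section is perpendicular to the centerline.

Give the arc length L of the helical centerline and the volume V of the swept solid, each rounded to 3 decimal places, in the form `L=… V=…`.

L=667.017 V=25669.828

2πR = 2π·23.5 = 147.654855
per-turn = √(147.654855² + 13²) = √(21801.9561 + 169) = √21970.9561 = 148.226031
L = 4.5 × 148.226031 = 667.017137
V = π·3.5² × L = 38.484510 × 667.017137 = 25669.827695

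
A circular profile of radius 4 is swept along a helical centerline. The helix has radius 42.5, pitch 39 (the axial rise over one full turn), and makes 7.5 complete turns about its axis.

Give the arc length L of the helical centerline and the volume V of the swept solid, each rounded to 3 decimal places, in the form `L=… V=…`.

2πR = 2π·42.5 = 267.035376
per-turn = √(267.035376² + 39²) = √(71307.8918 + 1521) = √72828.8918 = 269.868286
L = 7.5 × 269.868286 = 2024.012145
V = π·4² × L = 50.265482 × 2024.012145 = 101737.946975

L=2024.012 V=101737.947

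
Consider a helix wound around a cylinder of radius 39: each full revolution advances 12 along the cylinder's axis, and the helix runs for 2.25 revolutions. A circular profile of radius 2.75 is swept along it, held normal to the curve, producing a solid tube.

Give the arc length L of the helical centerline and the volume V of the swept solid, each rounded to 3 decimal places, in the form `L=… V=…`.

L=552.010 V=13114.821

2πR = 2π·39 = 245.044227
per-turn = √(245.044227² + 12²) = √(60046.6732 + 144) = √60190.6732 = 245.337876
L = 2.25 × 245.337876 = 552.010220
V = π·2.75² × L = 23.758294 × 552.010220 = 13114.821342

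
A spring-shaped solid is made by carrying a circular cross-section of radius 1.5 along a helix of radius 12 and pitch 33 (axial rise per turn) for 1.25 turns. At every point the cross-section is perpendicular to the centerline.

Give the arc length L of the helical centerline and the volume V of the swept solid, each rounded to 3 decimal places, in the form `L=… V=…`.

2πR = 2π·12 = 75.398224
per-turn = √(75.398224² + 33²) = √(5684.8921 + 1089) = √6773.8921 = 82.303658
L = 1.25 × 82.303658 = 102.879573
V = π·1.5² × L = 7.068583 × 102.879573 = 727.212846

L=102.880 V=727.213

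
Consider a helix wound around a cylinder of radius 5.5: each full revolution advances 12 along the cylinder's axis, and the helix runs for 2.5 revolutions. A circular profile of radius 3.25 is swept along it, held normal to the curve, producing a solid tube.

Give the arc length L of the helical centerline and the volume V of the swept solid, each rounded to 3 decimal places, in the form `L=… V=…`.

L=91.454 V=3034.735

2πR = 2π·5.5 = 34.557519
per-turn = √(34.557519² + 12²) = √(1194.2221 + 144) = √1338.2221 = 36.581719
L = 2.5 × 36.581719 = 91.454296
V = π·3.25² × L = 33.183072 × 91.454296 = 3034.734539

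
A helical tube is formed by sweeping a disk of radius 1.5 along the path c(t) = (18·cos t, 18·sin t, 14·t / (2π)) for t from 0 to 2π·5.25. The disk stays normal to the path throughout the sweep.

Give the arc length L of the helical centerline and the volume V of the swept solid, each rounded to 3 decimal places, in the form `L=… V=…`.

L=598.293 V=4229.083

2πR = 2π·18 = 113.097336
per-turn = √(113.097336² + 14²) = √(12791.0073 + 196) = √12987.0073 = 113.960552
L = 5.25 × 113.960552 = 598.292896
V = π·1.5² × L = 7.068583 × 598.292896 = 4229.083272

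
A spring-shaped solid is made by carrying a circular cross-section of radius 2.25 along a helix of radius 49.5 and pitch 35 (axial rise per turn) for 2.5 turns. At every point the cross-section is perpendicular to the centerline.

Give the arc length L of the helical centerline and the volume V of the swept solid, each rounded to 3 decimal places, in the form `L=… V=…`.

2πR = 2π·49.5 = 311.017673
per-turn = √(311.017673² + 35²) = √(96731.9927 + 1225) = √97956.9927 = 312.980818
L = 2.5 × 312.980818 = 782.452046
V = π·2.25² × L = 15.904313 × 782.452046 = 12444.362101

L=782.452 V=12444.362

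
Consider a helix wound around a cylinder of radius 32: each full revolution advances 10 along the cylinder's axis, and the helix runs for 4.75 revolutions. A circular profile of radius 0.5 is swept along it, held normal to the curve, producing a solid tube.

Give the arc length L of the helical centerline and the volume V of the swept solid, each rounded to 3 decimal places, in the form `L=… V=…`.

L=956.225 V=751.017

2πR = 2π·32 = 201.061930
per-turn = √(201.061930² + 10²) = √(40425.8996 + 100) = √40525.8996 = 201.310456
L = 4.75 × 201.310456 = 956.224665
V = π·0.5² × L = 0.785398 × 956.224665 = 751.017096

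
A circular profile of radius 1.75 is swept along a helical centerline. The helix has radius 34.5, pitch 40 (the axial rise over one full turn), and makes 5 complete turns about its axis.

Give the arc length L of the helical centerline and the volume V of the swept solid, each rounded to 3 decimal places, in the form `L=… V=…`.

L=1102.148 V=10603.904

2πR = 2π·34.5 = 216.769893
per-turn = √(216.769893² + 40²) = √(46989.1866 + 1600) = √48589.1866 = 220.429550
L = 5 × 220.429550 = 1102.147750
V = π·1.75² × L = 9.621128 × 1102.147750 = 10603.904033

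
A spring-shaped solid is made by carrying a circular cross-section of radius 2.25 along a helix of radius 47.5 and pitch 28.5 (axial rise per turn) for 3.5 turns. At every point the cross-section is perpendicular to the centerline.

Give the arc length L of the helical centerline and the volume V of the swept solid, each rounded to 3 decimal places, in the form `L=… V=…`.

L=1049.331 V=16688.896

2πR = 2π·47.5 = 298.451302
per-turn = √(298.451302² + 28.5²) = √(89073.1797 + 812.25) = √89885.4297 = 299.808989
L = 3.5 × 299.808989 = 1049.331461
V = π·2.25² × L = 15.904313 × 1049.331461 = 16688.895788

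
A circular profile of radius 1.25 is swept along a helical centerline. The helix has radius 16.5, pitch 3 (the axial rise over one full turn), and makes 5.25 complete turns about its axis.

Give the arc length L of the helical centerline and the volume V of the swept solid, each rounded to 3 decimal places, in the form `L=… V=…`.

L=544.509 V=2672.851

2πR = 2π·16.5 = 103.672558
per-turn = √(103.672558² + 3²) = √(10747.9992 + 9) = √10756.9992 = 103.715954
L = 5.25 × 103.715954 = 544.508760
V = π·1.25² × L = 4.908739 × 544.508760 = 2672.851128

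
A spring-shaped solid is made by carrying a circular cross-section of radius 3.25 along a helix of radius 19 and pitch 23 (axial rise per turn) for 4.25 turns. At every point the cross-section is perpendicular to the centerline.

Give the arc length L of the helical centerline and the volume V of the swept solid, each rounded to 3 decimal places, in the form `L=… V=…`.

2πR = 2π·19 = 119.380521
per-turn = √(119.380521² + 23²) = √(14251.7088 + 529) = √14780.7088 = 121.575938
L = 4.25 × 121.575938 = 516.697737
V = π·3.25² × L = 33.183072 × 516.697737 = 17145.618433

L=516.698 V=17145.618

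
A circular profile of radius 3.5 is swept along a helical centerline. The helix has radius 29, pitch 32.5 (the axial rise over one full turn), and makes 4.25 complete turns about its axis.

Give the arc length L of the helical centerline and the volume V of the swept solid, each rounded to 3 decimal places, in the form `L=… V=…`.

2πR = 2π·29 = 182.212374
per-turn = √(182.212374² + 32.5²) = √(33201.3492 + 1056.25) = √34257.5992 = 185.088085
L = 4.25 × 185.088085 = 786.624361
V = π·3.5² × L = 38.484510 × 786.624361 = 30272.853100

L=786.624 V=30272.853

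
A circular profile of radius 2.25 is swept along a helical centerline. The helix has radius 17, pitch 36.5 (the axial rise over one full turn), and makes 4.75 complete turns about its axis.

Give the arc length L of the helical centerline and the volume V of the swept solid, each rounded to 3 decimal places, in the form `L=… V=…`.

L=536.172 V=8527.447

2πR = 2π·17 = 106.814150
per-turn = √(106.814150² + 36.5²) = √(11409.2627 + 1332.25) = √12741.5127 = 112.878309
L = 4.75 × 112.878309 = 536.171969
V = π·2.25² × L = 15.904313 × 536.171969 = 8527.446709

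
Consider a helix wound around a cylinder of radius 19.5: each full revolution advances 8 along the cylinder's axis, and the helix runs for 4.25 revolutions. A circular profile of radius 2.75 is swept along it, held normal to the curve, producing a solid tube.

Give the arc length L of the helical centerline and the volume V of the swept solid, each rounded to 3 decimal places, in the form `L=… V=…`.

L=521.828 V=12397.739

2πR = 2π·19.5 = 122.522113
per-turn = √(122.522113² + 8²) = √(15011.6683 + 64) = √15075.6683 = 122.783013
L = 4.25 × 122.783013 = 521.827805
V = π·2.75² × L = 23.758294 × 521.827805 = 12397.738651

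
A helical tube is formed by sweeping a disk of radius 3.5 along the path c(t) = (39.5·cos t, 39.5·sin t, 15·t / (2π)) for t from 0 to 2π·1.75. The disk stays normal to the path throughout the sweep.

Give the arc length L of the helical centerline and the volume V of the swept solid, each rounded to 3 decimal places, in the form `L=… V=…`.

2πR = 2π·39.5 = 248.185820
per-turn = √(248.185820² + 15²) = √(61596.2011 + 225) = √61821.2011 = 248.638696
L = 1.75 × 248.638696 = 435.117718
V = π·3.5² × L = 38.484510 × 435.117718 = 16745.292161

L=435.118 V=16745.292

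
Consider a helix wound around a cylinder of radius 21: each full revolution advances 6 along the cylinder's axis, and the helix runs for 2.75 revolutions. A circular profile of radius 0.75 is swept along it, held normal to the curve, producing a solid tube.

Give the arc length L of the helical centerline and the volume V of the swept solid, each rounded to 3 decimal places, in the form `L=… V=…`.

L=363.229 V=641.878

2πR = 2π·21 = 131.946891
per-turn = √(131.946891² + 6²) = √(17409.9822 + 36) = √17445.9822 = 132.083240
L = 2.75 × 132.083240 = 363.228909
V = π·0.75² × L = 1.767146 × 363.228909 = 641.878465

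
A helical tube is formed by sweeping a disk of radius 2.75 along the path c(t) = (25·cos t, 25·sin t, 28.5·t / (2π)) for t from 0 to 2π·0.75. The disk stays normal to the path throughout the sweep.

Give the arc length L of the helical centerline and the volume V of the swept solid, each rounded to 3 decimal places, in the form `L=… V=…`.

L=119.733 V=2844.655

2πR = 2π·25 = 157.079633
per-turn = √(157.079633² + 28.5²) = √(24674.0110 + 812.25) = √25486.2610 = 159.644170
L = 0.75 × 159.644170 = 119.733127
V = π·2.75² × L = 23.758294 × 119.733127 = 2844.654897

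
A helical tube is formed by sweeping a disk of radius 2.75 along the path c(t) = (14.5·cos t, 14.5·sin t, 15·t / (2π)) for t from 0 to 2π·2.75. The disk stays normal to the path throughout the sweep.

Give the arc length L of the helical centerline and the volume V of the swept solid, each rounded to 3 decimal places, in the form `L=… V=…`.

2πR = 2π·14.5 = 91.106187
per-turn = √(91.106187² + 15²) = √(8300.3373 + 225) = √8525.3373 = 92.332753
L = 2.75 × 92.332753 = 253.915071
V = π·2.75² × L = 23.758294 × 253.915071 = 6032.589023

L=253.915 V=6032.589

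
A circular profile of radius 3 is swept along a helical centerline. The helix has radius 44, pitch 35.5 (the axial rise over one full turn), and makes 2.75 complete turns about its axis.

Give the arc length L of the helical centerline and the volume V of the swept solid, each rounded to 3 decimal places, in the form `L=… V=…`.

L=766.508 V=21672.496

2πR = 2π·44 = 276.460154
per-turn = √(276.460154² + 35.5²) = √(76430.2165 + 1260.25) = √77690.4665 = 278.730096
L = 2.75 × 278.730096 = 766.507764
V = π·3² × L = 28.274334 × 766.507764 = 21672.496452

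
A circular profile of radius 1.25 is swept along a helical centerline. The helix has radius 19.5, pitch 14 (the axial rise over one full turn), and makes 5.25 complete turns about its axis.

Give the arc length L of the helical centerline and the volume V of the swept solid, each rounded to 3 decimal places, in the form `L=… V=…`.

L=647.427 V=3178.048

2πR = 2π·19.5 = 122.522113
per-turn = √(122.522113² + 14²) = √(15011.6683 + 196) = √15207.6683 = 123.319375
L = 5.25 × 123.319375 = 647.426720
V = π·1.25² × L = 4.908739 × 647.426720 = 3178.048479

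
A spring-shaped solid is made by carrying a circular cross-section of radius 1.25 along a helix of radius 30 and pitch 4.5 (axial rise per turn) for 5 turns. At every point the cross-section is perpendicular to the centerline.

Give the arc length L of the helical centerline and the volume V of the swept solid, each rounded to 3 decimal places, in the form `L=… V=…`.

L=942.746 V=4627.695

2πR = 2π·30 = 188.495559
per-turn = √(188.495559² + 4.5²) = √(35530.5758 + 20.25) = √35550.8258 = 188.549266
L = 5 × 188.549266 = 942.746332
V = π·1.25² × L = 4.908739 × 942.746332 = 4627.695235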